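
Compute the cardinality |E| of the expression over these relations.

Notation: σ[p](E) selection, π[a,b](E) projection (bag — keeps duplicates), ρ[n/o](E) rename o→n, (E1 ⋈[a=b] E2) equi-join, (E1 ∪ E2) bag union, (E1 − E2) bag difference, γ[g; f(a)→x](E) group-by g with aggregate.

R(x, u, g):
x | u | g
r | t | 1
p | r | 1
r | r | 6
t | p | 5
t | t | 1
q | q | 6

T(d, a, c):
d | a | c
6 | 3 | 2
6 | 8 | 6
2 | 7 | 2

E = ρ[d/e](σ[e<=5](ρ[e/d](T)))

Subexpression sizes:
  T → 3
  ρ[e/d](T) → 3
  σ[e<=5](ρ[e/d](T)) → 1
  ρ[d/e](σ[e<=5](ρ[e/d](T))) → 1

|E| = 1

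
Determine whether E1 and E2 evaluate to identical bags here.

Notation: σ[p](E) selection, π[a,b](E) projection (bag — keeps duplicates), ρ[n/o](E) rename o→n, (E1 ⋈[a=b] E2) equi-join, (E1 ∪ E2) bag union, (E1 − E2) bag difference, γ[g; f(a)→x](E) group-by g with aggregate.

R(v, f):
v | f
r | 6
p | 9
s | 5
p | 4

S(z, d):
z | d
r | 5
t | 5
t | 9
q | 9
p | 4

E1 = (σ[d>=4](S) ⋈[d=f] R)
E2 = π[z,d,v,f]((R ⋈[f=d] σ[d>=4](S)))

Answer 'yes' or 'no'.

E1 subexpression sizes:
  S → 5
  σ[d>=4](S) → 5
  R → 4
  (σ[d>=4](S) ⋈[d=f] R) → 5
E2 subexpression sizes:
  R → 4
  S → 5
  σ[d>=4](S) → 5
  (R ⋈[f=d] σ[d>=4](S)) → 5
  π[z,d,v,f]((R ⋈[f=d] σ[d>=4](S))) → 5

E1 and E2 produce the same multiset:
z | d | v | f
p | 4 | p | 4
q | 9 | p | 9
r | 5 | s | 5
t | 5 | s | 5
t | 9 | p | 9

yes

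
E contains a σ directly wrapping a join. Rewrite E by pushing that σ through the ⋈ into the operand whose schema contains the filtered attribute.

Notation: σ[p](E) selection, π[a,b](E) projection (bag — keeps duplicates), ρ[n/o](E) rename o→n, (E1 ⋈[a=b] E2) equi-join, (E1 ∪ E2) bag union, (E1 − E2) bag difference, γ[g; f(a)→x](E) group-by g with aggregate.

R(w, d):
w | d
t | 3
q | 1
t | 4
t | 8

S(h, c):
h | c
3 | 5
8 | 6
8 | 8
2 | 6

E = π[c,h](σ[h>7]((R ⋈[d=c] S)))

σ filters on h, owned by the right side.
E' = π[c,h]((R ⋈[d=c] σ[h>7](S)))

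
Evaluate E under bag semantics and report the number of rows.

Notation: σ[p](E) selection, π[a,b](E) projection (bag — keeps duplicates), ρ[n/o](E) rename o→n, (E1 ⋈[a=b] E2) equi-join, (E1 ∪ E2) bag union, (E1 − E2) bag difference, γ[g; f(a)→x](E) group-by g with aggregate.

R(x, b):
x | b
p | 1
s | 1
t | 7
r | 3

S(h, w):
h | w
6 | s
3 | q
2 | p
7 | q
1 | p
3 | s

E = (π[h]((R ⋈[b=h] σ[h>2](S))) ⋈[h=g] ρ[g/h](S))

Subexpression sizes:
  R → 4
  S → 6
  σ[h>2](S) → 4
  (R ⋈[b=h] σ[h>2](S)) → 3
  π[h]((R ⋈[b=h] σ[h>2](S))) → 3
  S → 6
  ρ[g/h](S) → 6
  (π[h]((R ⋈[b=h] σ[h>2](S))) ⋈[h=g] ρ[g/h](S)) → 5

|E| = 5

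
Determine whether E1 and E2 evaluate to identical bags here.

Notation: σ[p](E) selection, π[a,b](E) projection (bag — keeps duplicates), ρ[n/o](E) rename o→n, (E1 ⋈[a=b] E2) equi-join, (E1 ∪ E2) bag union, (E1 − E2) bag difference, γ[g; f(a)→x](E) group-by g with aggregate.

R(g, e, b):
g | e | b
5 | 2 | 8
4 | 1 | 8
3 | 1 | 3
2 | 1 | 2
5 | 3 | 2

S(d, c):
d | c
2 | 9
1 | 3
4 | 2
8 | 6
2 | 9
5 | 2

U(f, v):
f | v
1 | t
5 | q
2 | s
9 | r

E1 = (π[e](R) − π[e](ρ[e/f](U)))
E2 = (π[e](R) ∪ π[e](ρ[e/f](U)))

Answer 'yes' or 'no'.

E1 subexpression sizes:
  R → 5
  π[e](R) → 5
  U → 4
  ρ[e/f](U) → 4
  π[e](ρ[e/f](U)) → 4
  (π[e](R) − π[e](ρ[e/f](U))) → 3
E2 subexpression sizes:
  R → 5
  π[e](R) → 5
  U → 4
  ρ[e/f](U) → 4
  π[e](ρ[e/f](U)) → 4
  (π[e](R) ∪ π[e](ρ[e/f](U))) → 9

E1 result:
e
1
1
3
E2 result:
e
1
1
1
1
2
2
3
5
9
Witness: (1,) appears 2× in E1 but 4× in E2.

no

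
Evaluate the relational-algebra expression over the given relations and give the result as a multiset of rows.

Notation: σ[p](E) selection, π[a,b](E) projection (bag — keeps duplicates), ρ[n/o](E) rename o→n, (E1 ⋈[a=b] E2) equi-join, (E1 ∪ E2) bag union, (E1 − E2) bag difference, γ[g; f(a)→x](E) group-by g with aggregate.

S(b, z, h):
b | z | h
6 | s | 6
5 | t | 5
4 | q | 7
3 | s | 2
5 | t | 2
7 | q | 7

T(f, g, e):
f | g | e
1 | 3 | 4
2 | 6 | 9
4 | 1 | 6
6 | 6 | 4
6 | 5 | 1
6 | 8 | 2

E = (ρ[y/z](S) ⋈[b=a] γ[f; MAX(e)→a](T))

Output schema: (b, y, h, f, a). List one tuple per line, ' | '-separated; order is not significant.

Per-node cardinality:
  S → 6
  ρ[y/z](S) → 6
  T → 6
  γ[f; MAX(e)→a](T) → 4
  (ρ[y/z](S) ⋈[b=a] γ[f; MAX(e)→a](T)) → 3

== RESULT ==
b | y | h | f | a
4 | q | 7 | 1 | 4
4 | q | 7 | 6 | 4
6 | s | 6 | 4 | 6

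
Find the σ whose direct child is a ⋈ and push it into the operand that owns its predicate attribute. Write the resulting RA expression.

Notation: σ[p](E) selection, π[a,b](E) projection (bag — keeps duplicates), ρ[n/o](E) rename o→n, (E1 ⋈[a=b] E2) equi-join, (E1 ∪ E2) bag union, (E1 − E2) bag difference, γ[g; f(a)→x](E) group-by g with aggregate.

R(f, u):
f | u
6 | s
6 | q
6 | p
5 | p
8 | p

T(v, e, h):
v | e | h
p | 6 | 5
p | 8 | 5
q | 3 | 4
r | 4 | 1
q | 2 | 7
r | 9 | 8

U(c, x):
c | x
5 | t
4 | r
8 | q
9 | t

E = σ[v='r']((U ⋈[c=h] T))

σ filters on v, owned by the right side.
E' = (U ⋈[c=h] σ[v='r'](T))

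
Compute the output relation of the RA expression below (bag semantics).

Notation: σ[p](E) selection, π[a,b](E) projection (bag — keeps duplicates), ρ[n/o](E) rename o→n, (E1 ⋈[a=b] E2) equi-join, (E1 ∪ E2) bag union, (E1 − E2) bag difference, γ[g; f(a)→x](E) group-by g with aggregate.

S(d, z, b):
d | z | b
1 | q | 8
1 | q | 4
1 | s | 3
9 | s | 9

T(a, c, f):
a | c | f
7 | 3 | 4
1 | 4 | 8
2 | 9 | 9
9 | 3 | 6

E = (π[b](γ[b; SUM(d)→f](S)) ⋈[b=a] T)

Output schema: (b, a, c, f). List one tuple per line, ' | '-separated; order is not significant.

Stepwise |·|:
  S → 4
  γ[b; SUM(d)→f](S) → 4
  π[b](γ[b; SUM(d)→f](S)) → 4
  T → 4
  (π[b](γ[b; SUM(d)→f](S)) ⋈[b=a] T) → 1

== RESULT ==
b | a | c | f
9 | 9 | 3 | 6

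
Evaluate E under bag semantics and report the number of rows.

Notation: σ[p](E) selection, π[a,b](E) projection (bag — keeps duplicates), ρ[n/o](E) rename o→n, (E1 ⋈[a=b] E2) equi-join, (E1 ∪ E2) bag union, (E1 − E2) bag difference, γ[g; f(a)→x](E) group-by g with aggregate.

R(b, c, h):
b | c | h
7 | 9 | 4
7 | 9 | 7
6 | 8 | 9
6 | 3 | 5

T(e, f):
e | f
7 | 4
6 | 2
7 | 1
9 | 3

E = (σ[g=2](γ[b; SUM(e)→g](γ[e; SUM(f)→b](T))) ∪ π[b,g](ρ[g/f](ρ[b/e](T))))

Row counts bottom-up:
  T → 4
  γ[e; SUM(f)→b](T) → 3
  γ[b; SUM(e)→g](γ[e; SUM(f)→b](T)) → 3
  σ[g=2](γ[b; SUM(e)→g](γ[e; SUM(f)→b](T))) → 0
  T → 4
  ρ[b/e](T) → 4
  ρ[g/f](ρ[b/e](T)) → 4
  π[b,g](ρ[g/f](ρ[b/e](T))) → 4
  (σ[g=2](γ[b; SUM(e)→g](γ[e; SUM(f)→b](T))) ∪ π[b,g](ρ[g/f](ρ[b/e](T)))) → 4

|E| = 4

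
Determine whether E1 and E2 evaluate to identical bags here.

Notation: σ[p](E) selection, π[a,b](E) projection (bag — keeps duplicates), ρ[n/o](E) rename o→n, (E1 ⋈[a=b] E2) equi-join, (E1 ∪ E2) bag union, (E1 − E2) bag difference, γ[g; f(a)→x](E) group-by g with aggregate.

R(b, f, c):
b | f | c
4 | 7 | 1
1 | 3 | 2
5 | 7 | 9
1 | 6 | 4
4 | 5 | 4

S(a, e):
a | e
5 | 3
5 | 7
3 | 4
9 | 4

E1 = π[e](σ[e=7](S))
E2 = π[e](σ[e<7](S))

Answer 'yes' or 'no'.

E1 per-node cardinality:
  S → 4
  σ[e=7](S) → 1
  π[e](σ[e=7](S)) → 1
E2 per-node cardinality:
  S → 4
  σ[e<7](S) → 3
  π[e](σ[e<7](S)) → 3

E1 result:
e
7
E2 result:
e
3
4
4
Witness: (7,) appears 1× in E1 but 0× in E2.

no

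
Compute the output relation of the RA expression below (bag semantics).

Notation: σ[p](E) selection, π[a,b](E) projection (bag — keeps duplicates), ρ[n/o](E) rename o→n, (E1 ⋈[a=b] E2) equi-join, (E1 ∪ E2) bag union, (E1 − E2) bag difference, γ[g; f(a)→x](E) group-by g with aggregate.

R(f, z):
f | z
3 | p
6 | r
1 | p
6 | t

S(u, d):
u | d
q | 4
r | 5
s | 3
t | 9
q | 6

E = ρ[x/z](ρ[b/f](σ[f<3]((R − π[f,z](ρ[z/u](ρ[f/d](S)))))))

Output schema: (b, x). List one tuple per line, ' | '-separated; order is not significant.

Per-node cardinality:
  R → 4
  S → 5
  ρ[f/d](S) → 5
  ρ[z/u](ρ[f/d](S)) → 5
  π[f,z](ρ[z/u](ρ[f/d](S))) → 5
  (R − π[f,z](ρ[z/u](ρ[f/d](S)))) → 4
  σ[f<3]((R − π[f,z](ρ[z/u](ρ[f/d](S))))) → 1
  ρ[b/f](σ[f<3]((R − π[f,z](ρ[z/u](ρ[f/d](S)))))) → 1
  ρ[x/z](ρ[b/f](σ[f<3]((R − π[f,z](ρ[z/u](ρ[f/d](S))))))) → 1

== RESULT ==
b | x
1 | p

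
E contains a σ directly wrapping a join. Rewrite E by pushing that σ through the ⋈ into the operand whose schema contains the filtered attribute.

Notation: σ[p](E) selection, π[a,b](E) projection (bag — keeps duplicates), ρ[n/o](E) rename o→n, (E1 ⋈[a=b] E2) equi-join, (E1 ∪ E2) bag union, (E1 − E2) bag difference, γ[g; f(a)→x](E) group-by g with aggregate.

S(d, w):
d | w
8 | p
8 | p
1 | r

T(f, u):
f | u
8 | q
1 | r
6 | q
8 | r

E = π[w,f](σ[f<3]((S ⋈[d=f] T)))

σ filters on f, owned by the right side.
E' = π[w,f]((S ⋈[d=f] σ[f<3](T)))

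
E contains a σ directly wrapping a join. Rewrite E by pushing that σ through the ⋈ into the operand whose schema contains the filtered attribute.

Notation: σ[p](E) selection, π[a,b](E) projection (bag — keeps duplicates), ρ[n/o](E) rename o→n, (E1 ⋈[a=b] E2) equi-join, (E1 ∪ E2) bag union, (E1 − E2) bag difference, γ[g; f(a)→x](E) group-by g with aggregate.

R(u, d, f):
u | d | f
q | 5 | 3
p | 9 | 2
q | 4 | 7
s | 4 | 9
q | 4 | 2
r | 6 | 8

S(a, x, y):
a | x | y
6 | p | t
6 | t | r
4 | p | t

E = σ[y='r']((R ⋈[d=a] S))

σ filters on y, owned by the right side.
E' = (R ⋈[d=a] σ[y='r'](S))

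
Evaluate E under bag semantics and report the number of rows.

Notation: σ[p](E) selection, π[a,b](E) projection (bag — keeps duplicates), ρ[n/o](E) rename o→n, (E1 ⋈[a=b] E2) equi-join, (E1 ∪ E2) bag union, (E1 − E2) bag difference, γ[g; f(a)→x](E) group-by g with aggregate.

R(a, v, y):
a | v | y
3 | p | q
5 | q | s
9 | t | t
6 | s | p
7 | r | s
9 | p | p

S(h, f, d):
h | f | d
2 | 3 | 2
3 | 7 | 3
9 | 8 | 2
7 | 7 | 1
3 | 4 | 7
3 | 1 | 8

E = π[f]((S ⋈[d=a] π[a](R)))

Per-node cardinality:
  S → 6
  R → 6
  π[a](R) → 6
  (S ⋈[d=a] π[a](R)) → 2
  π[f]((S ⋈[d=a] π[a](R))) → 2

|E| = 2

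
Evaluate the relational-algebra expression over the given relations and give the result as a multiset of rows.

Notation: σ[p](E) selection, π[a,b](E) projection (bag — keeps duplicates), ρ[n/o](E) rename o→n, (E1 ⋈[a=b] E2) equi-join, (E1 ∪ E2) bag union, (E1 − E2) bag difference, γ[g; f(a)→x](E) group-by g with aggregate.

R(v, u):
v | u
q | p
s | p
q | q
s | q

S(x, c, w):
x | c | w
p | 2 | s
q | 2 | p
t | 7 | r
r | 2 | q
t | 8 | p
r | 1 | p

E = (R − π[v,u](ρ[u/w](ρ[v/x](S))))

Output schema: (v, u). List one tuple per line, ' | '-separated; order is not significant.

Subexpression sizes:
  R → 4
  S → 6
  ρ[v/x](S) → 6
  ρ[u/w](ρ[v/x](S)) → 6
  π[v,u](ρ[u/w](ρ[v/x](S))) → 6
  (R − π[v,u](ρ[u/w](ρ[v/x](S)))) → 3

== RESULT ==
v | u
q | q
s | p
s | q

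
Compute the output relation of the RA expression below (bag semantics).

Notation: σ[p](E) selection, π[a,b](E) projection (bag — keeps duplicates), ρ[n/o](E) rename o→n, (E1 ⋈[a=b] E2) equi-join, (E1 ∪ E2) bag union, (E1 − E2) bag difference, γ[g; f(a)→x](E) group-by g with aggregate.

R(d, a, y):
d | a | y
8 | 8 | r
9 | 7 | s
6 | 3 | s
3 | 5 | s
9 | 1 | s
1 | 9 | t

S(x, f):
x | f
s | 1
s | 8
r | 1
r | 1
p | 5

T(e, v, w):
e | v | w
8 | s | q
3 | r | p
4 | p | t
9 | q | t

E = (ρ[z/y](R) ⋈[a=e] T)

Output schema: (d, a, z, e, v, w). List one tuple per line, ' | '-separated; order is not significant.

Per-node cardinality:
  R → 6
  ρ[z/y](R) → 6
  T → 4
  (ρ[z/y](R) ⋈[a=e] T) → 3

== RESULT ==
d | a | z | e | v | w
1 | 9 | t | 9 | q | t
6 | 3 | s | 3 | r | p
8 | 8 | r | 8 | s | q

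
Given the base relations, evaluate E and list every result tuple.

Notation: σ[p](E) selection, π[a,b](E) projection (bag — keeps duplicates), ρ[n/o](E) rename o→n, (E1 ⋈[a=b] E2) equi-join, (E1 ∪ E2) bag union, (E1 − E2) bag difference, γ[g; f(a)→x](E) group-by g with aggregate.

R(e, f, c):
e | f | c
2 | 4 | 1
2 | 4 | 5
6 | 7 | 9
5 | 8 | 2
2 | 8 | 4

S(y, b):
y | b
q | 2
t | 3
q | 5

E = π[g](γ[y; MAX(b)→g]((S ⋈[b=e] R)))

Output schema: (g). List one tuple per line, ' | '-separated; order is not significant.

Subexpression sizes:
  S → 3
  R → 5
  (S ⋈[b=e] R) → 4
  γ[y; MAX(b)→g]((S ⋈[b=e] R)) → 1
  π[g](γ[y; MAX(b)→g]((S ⋈[b=e] R))) → 1

== RESULT ==
g
5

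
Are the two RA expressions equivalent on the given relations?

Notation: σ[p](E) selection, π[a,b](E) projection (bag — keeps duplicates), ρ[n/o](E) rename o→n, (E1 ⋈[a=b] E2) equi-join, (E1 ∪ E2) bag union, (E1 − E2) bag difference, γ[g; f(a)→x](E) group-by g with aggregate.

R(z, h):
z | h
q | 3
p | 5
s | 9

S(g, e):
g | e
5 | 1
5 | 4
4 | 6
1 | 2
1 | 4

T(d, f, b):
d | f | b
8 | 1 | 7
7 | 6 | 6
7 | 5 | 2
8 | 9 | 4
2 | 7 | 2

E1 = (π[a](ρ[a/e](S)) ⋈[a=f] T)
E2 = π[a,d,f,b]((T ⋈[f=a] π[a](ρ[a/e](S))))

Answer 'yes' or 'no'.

E1 stepwise |·|:
  S → 5
  ρ[a/e](S) → 5
  π[a](ρ[a/e](S)) → 5
  T → 5
  (π[a](ρ[a/e](S)) ⋈[a=f] T) → 2
E2 stepwise |·|:
  T → 5
  S → 5
  ρ[a/e](S) → 5
  π[a](ρ[a/e](S)) → 5
  (T ⋈[f=a] π[a](ρ[a/e](S))) → 2
  π[a,d,f,b]((T ⋈[f=a] π[a](ρ[a/e](S)))) → 2

E1 and E2 produce the same multiset:
a | d | f | b
1 | 8 | 1 | 7
6 | 7 | 6 | 6

yes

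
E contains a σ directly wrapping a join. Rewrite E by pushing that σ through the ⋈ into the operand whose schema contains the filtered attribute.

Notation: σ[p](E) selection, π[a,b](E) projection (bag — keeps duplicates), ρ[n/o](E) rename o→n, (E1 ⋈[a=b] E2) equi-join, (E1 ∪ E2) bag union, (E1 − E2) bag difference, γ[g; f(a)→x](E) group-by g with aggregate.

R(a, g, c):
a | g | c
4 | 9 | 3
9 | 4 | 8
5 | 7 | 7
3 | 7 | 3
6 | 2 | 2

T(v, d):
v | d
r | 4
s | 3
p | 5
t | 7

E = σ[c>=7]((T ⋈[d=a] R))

σ filters on c, owned by the right side.
E' = (T ⋈[d=a] σ[c>=7](R))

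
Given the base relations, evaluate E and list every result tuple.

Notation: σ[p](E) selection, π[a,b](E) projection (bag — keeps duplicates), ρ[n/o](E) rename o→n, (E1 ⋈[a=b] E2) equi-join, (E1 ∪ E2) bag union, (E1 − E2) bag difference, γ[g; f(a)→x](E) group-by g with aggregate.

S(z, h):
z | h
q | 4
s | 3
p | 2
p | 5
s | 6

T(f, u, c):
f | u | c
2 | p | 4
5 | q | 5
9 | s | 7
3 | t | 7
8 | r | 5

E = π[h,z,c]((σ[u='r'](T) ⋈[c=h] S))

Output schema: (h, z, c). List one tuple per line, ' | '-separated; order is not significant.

Subexpression sizes:
  T → 5
  σ[u='r'](T) → 1
  S → 5
  (σ[u='r'](T) ⋈[c=h] S) → 1
  π[h,z,c]((σ[u='r'](T) ⋈[c=h] S)) → 1

== RESULT ==
h | z | c
5 | p | 5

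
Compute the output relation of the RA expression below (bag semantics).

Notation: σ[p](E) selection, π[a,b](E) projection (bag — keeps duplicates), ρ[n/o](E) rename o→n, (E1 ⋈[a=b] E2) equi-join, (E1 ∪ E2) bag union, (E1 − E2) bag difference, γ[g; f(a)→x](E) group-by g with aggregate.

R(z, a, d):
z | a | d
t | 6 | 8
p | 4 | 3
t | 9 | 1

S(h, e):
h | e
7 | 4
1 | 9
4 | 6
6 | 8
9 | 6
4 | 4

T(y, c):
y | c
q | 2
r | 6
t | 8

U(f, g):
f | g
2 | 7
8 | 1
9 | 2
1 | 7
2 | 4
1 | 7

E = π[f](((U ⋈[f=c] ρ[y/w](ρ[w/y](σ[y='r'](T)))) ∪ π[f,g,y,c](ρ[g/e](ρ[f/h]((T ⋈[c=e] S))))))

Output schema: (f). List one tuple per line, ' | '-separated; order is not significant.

Subexpression sizes:
  U → 6
  T → 3
  σ[y='r'](T) → 1
  ρ[w/y](σ[y='r'](T)) → 1
  ρ[y/w](ρ[w/y](σ[y='r'](T))) → 1
  (U ⋈[f=c] ρ[y/w](ρ[w/y](σ[y='r'](T)))) → 0
  T → 3
  S → 6
  (T ⋈[c=e] S) → 3
  ρ[f/h]((T ⋈[c=e] S)) → 3
  ρ[g/e](ρ[f/h]((T ⋈[c=e] S))) → 3
  π[f,g,y,c](ρ[g/e](ρ[f/h]((T ⋈[c=e] S)))) → 3
  ((U ⋈[f=c] ρ[y/w](ρ[w/y](σ[y='r'](T)))) ∪ π[f,g,y,c](ρ[g/e](ρ[f/h]((T ⋈[c=e] S))))) → 3
  π[f](((U ⋈[f=c] ρ[y/w](ρ[w/y](σ[y='r'](T)))) ∪ π[f,g,y,c](ρ[g/e](ρ[f/h]((T ⋈[c=e] S)))))) → 3

== RESULT ==
f
4
6
9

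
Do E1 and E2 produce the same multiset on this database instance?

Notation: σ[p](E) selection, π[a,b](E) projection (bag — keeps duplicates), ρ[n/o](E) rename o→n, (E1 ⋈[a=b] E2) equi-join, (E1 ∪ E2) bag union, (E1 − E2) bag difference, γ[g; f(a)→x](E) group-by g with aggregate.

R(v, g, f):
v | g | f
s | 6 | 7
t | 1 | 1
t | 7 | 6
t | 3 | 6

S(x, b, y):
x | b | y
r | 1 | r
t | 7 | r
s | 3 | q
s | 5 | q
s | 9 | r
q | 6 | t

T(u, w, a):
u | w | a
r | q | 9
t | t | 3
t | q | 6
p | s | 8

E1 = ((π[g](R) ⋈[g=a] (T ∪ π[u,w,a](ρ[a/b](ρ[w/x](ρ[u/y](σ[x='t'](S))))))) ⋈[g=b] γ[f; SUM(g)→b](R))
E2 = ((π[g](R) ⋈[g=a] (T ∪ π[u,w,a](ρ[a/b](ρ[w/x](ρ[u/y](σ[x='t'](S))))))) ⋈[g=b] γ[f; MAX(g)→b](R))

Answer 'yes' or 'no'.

E1 per-node cardinality:
  R → 4
  π[g](R) → 4
  T → 4
  S → 6
  σ[x='t'](S) → 1
  ρ[u/y](σ[x='t'](S)) → 1
  ρ[w/x](ρ[u/y](σ[x='t'](S))) → 1
  ρ[a/b](ρ[w/x](ρ[u/y](σ[x='t'](S)))) → 1
  π[u,w,a](ρ[a/b](ρ[w/x](ρ[u/y](σ[x='t'](S))))) → 1
  (T ∪ π[u,w,a](ρ[a/b](ρ[w/x](ρ[u/y](σ[x='t'](S)))))) → 5
  (π[g](R) ⋈[g=a] (T ∪ π[u,w,a](ρ[a/b](ρ[w/x](ρ[u/y](σ[x='t'](S))))))) → 3
  R → 4
  γ[f; SUM(g)→b](R) → 3
  ((π[g](R) ⋈[g=a] (T ∪ π[u,w,a](ρ[a/b](ρ[w/x](ρ[u/y](σ[x='t'](S))))))) ⋈[g=b] γ[f; SUM(g)→b](R)) → 1
E2 per-node cardinality:
  R → 4
  π[g](R) → 4
  T → 4
  S → 6
  σ[x='t'](S) → 1
  ρ[u/y](σ[x='t'](S)) → 1
  ρ[w/x](ρ[u/y](σ[x='t'](S))) → 1
  ρ[a/b](ρ[w/x](ρ[u/y](σ[x='t'](S)))) → 1
  π[u,w,a](ρ[a/b](ρ[w/x](ρ[u/y](σ[x='t'](S))))) → 1
  (T ∪ π[u,w,a](ρ[a/b](ρ[w/x](ρ[u/y](σ[x='t'](S)))))) → 5
  (π[g](R) ⋈[g=a] (T ∪ π[u,w,a](ρ[a/b](ρ[w/x](ρ[u/y](σ[x='t'](S))))))) → 3
  R → 4
  γ[f; MAX(g)→b](R) → 3
  ((π[g](R) ⋈[g=a] (T ∪ π[u,w,a](ρ[a/b](ρ[w/x](ρ[u/y](σ[x='t'](S))))))) ⋈[g=b] γ[f; MAX(g)→b](R)) → 2

E1 result:
g | u | w | a | f | b
6 | t | q | 6 | 7 | 6
E2 result:
g | u | w | a | f | b
6 | t | q | 6 | 7 | 6
7 | r | t | 7 | 6 | 7
Witness: (7, 'r', 't', 7, 6, 7) appears 0× in E1 but 1× in E2.

no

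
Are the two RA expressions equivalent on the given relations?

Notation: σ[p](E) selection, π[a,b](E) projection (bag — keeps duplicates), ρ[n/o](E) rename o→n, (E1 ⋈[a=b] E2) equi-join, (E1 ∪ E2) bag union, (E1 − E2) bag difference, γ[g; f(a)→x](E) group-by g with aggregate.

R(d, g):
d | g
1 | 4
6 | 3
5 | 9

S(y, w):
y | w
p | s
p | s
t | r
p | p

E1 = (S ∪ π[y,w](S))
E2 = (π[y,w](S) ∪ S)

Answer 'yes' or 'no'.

E1 row counts bottom-up:
  S → 4
  S → 4
  π[y,w](S) → 4
  (S ∪ π[y,w](S)) → 8
E2 row counts bottom-up:
  S → 4
  π[y,w](S) → 4
  S → 4
  (π[y,w](S) ∪ S) → 8

E1 and E2 produce the same multiset:
y | w
p | p
p | p
p | s
p | s
p | s
p | s
t | r
t | r

yes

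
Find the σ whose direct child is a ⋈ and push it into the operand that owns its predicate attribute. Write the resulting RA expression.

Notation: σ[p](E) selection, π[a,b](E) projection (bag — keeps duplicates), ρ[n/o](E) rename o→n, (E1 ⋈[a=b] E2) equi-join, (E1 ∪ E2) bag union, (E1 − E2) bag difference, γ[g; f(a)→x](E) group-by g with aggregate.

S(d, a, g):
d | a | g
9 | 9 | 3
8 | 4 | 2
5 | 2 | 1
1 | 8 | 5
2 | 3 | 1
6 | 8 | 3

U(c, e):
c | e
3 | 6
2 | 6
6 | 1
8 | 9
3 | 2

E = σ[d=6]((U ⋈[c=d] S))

σ filters on d, owned by the right side.
E' = (U ⋈[c=d] σ[d=6](S))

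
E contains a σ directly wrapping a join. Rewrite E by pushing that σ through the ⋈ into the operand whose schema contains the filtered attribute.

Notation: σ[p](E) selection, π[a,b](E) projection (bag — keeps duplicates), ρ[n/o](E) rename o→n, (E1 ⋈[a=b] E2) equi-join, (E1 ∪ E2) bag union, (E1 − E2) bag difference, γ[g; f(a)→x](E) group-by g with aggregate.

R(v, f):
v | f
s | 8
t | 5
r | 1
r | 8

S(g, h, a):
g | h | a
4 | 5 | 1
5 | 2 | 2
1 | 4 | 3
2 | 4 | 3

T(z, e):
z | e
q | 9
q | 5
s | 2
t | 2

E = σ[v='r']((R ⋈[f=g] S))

σ filters on v, owned by the left side.
E' = (σ[v='r'](R) ⋈[f=g] S)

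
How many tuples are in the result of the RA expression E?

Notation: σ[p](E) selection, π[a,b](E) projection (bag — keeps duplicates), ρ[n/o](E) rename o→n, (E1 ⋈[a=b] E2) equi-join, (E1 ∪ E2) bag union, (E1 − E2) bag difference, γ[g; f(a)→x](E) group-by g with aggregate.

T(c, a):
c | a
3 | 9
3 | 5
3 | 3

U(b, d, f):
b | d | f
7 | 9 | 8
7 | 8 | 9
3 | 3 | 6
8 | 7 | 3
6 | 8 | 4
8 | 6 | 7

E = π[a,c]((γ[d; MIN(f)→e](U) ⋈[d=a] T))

Row counts bottom-up:
  U → 6
  γ[d; MIN(f)→e](U) → 5
  T → 3
  (γ[d; MIN(f)→e](U) ⋈[d=a] T) → 2
  π[a,c]((γ[d; MIN(f)→e](U) ⋈[d=a] T)) → 2

|E| = 2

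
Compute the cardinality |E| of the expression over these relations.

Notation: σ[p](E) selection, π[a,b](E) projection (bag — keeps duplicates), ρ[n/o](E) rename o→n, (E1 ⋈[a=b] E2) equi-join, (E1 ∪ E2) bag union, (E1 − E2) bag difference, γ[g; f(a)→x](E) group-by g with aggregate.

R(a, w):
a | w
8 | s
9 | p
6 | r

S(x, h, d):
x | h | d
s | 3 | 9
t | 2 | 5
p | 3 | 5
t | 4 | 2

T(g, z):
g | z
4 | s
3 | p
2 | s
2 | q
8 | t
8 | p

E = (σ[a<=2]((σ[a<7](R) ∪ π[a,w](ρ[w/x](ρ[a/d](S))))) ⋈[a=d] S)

Row counts bottom-up:
  R → 3
  σ[a<7](R) → 1
  S → 4
  ρ[a/d](S) → 4
  ρ[w/x](ρ[a/d](S)) → 4
  π[a,w](ρ[w/x](ρ[a/d](S))) → 4
  (σ[a<7](R) ∪ π[a,w](ρ[w/x](ρ[a/d](S)))) → 5
  σ[a<=2]((σ[a<7](R) ∪ π[a,w](ρ[w/x](ρ[a/d](S))))) → 1
  S → 4
  (σ[a<=2]((σ[a<7](R) ∪ π[a,w](ρ[w/x](ρ[a/d](S))))) ⋈[a=d] S) → 1

|E| = 1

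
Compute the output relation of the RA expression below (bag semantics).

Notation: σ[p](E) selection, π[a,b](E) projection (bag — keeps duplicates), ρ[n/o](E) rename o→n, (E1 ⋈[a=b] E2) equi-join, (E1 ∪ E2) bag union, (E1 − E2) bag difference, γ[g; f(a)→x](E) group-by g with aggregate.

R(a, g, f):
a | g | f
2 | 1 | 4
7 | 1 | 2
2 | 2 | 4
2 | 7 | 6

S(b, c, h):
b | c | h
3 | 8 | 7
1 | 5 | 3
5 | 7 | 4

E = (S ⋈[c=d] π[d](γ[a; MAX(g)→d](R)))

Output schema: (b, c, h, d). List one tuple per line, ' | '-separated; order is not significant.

Per-node cardinality:
  S → 3
  R → 4
  γ[a; MAX(g)→d](R) → 2
  π[d](γ[a; MAX(g)→d](R)) → 2
  (S ⋈[c=d] π[d](γ[a; MAX(g)→d](R))) → 1

== RESULT ==
b | c | h | d
5 | 7 | 4 | 7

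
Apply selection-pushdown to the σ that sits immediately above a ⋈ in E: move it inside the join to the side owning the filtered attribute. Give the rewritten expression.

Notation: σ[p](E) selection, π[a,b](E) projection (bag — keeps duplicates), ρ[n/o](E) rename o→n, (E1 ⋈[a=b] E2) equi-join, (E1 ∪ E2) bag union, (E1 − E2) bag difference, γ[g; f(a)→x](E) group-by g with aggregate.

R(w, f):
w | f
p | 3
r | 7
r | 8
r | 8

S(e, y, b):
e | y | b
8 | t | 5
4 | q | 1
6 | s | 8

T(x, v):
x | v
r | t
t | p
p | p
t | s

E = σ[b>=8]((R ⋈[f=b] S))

σ filters on b, owned by the right side.
E' = (R ⋈[f=b] σ[b>=8](S))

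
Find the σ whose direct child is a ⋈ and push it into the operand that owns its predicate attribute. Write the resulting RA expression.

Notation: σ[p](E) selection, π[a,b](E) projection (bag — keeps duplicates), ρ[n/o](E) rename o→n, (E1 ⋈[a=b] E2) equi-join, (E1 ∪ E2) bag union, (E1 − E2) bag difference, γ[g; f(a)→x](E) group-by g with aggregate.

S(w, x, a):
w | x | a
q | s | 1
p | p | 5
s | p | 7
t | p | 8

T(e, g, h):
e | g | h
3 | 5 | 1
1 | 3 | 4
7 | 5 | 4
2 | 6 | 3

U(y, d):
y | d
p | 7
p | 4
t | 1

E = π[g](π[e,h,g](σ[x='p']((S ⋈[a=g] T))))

σ filters on x, owned by the left side.
E' = π[g](π[e,h,g]((σ[x='p'](S) ⋈[a=g] T)))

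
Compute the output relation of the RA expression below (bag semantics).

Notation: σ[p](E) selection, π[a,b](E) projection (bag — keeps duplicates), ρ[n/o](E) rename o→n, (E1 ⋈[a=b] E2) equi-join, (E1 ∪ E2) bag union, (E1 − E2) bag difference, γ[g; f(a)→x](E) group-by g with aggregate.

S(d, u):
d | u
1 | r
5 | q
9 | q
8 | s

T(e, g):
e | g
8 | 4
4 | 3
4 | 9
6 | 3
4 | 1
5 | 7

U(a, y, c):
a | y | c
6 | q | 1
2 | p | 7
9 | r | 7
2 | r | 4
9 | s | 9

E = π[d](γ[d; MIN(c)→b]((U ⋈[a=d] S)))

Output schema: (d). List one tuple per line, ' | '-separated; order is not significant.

Per-node cardinality:
  U → 5
  S → 4
  (U ⋈[a=d] S) → 2
  γ[d; MIN(c)→b]((U ⋈[a=d] S)) → 1
  π[d](γ[d; MIN(c)→b]((U ⋈[a=d] S))) → 1

== RESULT ==
d
9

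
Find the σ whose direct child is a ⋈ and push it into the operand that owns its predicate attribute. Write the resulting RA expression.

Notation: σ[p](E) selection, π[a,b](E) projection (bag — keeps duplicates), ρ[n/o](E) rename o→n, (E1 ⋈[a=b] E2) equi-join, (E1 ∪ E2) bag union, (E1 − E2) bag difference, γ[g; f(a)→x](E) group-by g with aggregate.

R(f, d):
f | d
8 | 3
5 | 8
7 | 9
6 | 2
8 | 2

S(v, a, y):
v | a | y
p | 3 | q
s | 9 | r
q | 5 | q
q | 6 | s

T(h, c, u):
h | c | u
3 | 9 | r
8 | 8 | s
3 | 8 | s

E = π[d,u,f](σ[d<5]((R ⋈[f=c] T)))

σ filters on d, owned by the left side.
E' = π[d,u,f]((σ[d<5](R) ⋈[f=c] T))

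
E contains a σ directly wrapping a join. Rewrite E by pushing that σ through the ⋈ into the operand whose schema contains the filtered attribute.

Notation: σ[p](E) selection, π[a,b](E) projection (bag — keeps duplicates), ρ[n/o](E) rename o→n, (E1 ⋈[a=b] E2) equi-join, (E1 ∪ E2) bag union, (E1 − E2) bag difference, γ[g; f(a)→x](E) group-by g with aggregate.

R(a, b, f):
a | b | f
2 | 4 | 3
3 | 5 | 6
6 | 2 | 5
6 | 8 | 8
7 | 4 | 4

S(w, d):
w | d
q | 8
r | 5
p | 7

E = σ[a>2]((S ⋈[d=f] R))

σ filters on a, owned by the right side.
E' = (S ⋈[d=f] σ[a>2](R))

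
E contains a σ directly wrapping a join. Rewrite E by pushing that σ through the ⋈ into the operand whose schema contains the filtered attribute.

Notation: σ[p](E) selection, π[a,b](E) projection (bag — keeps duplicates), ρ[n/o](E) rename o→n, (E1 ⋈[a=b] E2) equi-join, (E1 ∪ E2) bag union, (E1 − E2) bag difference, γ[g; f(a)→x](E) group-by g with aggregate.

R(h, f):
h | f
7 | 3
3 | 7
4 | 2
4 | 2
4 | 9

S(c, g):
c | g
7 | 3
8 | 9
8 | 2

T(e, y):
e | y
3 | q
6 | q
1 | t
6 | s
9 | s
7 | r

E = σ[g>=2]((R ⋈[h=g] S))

σ filters on g, owned by the right side.
E' = (R ⋈[h=g] σ[g>=2](S))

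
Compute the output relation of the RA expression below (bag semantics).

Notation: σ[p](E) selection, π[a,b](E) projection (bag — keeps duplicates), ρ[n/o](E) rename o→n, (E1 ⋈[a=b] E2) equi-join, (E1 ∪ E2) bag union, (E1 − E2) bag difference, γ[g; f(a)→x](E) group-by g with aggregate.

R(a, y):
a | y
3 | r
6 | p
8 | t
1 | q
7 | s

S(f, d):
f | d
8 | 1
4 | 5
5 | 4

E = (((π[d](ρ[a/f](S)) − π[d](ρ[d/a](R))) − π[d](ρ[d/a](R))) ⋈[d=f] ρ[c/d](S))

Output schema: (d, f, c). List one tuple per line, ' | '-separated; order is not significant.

Subexpression sizes:
  S → 3
  ρ[a/f](S) → 3
  π[d](ρ[a/f](S)) → 3
  R → 5
  ρ[d/a](R) → 5
  π[d](ρ[d/a](R)) → 5
  (π[d](ρ[a/f](S)) − π[d](ρ[d/a](R))) → 2
  R → 5
  ρ[d/a](R) → 5
  π[d](ρ[d/a](R)) → 5
  ((π[d](ρ[a/f](S)) − π[d](ρ[d/a](R))) − π[d](ρ[d/a](R))) → 2
  S → 3
  ρ[c/d](S) → 3
  (((π[d](ρ[a/f](S)) − π[d](ρ[d/a](R))) − π[d](ρ[d/a](R))) ⋈[d=f] ρ[c/d](S)) → 2

== RESULT ==
d | f | c
4 | 4 | 5
5 | 5 | 4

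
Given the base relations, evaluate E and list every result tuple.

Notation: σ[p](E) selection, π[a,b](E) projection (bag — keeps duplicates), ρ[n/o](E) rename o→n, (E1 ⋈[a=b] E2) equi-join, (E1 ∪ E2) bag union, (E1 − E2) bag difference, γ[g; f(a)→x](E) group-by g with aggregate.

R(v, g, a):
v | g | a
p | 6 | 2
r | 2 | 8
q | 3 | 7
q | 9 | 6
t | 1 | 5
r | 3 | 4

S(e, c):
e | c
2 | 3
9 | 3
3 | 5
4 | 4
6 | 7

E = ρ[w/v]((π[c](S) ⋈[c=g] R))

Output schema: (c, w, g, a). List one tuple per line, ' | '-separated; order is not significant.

Per-node cardinality:
  S → 5
  π[c](S) → 5
  R → 6
  (π[c](S) ⋈[c=g] R) → 4
  ρ[w/v]((π[c](S) ⋈[c=g] R)) → 4

== RESULT ==
c | w | g | a
3 | q | 3 | 7
3 | q | 3 | 7
3 | r | 3 | 4
3 | r | 3 | 4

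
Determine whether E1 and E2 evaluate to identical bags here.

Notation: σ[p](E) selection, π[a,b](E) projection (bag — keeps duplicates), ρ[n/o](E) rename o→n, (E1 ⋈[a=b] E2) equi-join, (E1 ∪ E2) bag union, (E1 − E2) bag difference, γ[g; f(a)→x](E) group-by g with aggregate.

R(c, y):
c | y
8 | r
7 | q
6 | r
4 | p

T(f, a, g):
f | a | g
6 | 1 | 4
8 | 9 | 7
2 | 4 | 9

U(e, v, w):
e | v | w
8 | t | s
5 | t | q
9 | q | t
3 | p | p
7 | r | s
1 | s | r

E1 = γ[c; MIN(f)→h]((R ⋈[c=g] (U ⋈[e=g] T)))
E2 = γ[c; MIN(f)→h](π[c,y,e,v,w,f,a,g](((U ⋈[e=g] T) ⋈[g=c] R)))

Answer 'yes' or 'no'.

E1 per-node cardinality:
  R → 4
  U → 6
  T → 3
  (U ⋈[e=g] T) → 2
  (R ⋈[c=g] (U ⋈[e=g] T)) → 1
  γ[c; MIN(f)→h]((R ⋈[c=g] (U ⋈[e=g] T))) → 1
E2 per-node cardinality:
  U → 6
  T → 3
  (U ⋈[e=g] T) → 2
  R → 4
  ((U ⋈[e=g] T) ⋈[g=c] R) → 1
  π[c,y,e,v,w,f,a,g](((U ⋈[e=g] T) ⋈[g=c] R)) → 1
  γ[c; MIN(f)→h](π[c,y,e,v,w,f,a,g](((U ⋈[e=g] T) ⋈[g=c] R))) → 1

E1 and E2 produce the same multiset:
c | h
7 | 8

yes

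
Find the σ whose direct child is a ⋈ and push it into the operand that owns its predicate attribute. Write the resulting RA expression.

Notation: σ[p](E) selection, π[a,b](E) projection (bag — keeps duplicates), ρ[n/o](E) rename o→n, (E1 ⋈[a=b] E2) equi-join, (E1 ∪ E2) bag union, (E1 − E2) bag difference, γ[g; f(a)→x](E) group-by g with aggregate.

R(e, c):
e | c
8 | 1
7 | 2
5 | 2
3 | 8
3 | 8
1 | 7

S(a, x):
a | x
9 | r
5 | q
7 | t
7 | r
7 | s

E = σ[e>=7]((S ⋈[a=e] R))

σ filters on e, owned by the right side.
E' = (S ⋈[a=e] σ[e>=7](R))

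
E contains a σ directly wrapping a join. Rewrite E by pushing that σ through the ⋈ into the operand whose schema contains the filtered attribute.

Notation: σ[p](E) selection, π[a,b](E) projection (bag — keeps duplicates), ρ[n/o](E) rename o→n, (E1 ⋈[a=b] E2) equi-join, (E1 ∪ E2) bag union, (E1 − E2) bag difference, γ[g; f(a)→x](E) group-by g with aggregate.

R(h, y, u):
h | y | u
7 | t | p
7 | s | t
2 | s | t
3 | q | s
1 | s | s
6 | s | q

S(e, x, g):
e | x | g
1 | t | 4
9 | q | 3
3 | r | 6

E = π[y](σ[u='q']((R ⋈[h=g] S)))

σ filters on u, owned by the left side.
E' = π[y]((σ[u='q'](R) ⋈[h=g] S))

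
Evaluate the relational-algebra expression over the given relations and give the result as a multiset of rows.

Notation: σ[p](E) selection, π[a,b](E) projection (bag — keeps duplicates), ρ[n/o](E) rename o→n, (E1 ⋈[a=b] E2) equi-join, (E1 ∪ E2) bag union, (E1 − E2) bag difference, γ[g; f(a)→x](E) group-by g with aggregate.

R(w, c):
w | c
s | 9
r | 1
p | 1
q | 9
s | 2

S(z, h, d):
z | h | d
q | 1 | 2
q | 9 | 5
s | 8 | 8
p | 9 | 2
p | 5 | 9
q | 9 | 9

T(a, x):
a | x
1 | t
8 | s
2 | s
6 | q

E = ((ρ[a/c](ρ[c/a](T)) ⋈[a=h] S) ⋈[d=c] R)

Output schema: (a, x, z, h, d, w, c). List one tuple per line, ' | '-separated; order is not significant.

Row counts bottom-up:
  T → 4
  ρ[c/a](T) → 4
  ρ[a/c](ρ[c/a](T)) → 4
  S → 6
  (ρ[a/c](ρ[c/a](T)) ⋈[a=h] S) → 2
  R → 5
  ((ρ[a/c](ρ[c/a](T)) ⋈[a=h] S) ⋈[d=c] R) → 1

== RESULT ==
a | x | z | h | d | w | c
1 | t | q | 1 | 2 | s | 2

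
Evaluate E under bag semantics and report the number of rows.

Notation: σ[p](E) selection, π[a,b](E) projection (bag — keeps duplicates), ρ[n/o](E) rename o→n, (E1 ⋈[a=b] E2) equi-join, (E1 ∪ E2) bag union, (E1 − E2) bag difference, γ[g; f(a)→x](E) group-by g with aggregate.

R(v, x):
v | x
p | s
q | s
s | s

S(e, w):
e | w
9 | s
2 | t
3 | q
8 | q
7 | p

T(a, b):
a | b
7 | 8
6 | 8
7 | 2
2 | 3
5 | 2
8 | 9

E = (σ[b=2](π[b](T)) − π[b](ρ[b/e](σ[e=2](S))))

Subexpression sizes:
  T → 6
  π[b](T) → 6
  σ[b=2](π[b](T)) → 2
  S → 5
  σ[e=2](S) → 1
  ρ[b/e](σ[e=2](S)) → 1
  π[b](ρ[b/e](σ[e=2](S))) → 1
  (σ[b=2](π[b](T)) − π[b](ρ[b/e](σ[e=2](S)))) → 1

|E| = 1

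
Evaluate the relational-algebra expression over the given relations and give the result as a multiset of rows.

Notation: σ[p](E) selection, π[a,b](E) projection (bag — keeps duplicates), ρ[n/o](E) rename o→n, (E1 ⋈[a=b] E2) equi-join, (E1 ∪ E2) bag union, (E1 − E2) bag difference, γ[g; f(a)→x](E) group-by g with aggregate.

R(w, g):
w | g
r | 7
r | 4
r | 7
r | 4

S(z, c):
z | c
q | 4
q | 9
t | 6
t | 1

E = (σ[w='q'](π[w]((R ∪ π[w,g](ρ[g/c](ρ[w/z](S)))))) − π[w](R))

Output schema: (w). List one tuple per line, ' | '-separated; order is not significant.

Subexpression sizes:
  R → 4
  S → 4
  ρ[w/z](S) → 4
  ρ[g/c](ρ[w/z](S)) → 4
  π[w,g](ρ[g/c](ρ[w/z](S))) → 4
  (R ∪ π[w,g](ρ[g/c](ρ[w/z](S)))) → 8
  π[w]((R ∪ π[w,g](ρ[g/c](ρ[w/z](S))))) → 8
  σ[w='q'](π[w]((R ∪ π[w,g](ρ[g/c](ρ[w/z](S)))))) → 2
  R → 4
  π[w](R) → 4
  (σ[w='q'](π[w]((R ∪ π[w,g](ρ[g/c](ρ[w/z](S)))))) − π[w](R)) → 2

== RESULT ==
w
q
q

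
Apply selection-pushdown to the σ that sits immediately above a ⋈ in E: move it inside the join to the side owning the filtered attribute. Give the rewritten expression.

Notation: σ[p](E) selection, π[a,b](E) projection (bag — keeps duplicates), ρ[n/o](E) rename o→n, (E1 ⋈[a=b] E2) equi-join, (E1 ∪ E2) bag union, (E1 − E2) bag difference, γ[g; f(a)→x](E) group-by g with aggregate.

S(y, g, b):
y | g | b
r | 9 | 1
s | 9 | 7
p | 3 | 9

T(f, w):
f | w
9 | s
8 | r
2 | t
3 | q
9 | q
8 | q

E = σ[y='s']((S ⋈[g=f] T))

σ filters on y, owned by the left side.
E' = (σ[y='s'](S) ⋈[g=f] T)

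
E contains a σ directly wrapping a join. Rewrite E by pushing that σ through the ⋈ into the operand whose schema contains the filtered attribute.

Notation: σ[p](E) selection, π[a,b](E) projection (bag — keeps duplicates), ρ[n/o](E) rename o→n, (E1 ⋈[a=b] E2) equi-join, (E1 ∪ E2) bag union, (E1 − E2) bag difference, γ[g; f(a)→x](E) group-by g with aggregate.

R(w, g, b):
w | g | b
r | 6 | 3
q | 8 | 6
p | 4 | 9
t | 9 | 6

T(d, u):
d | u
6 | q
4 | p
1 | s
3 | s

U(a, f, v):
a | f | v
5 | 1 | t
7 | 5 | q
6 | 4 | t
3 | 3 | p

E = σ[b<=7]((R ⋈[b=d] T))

σ filters on b, owned by the left side.
E' = (σ[b<=7](R) ⋈[b=d] T)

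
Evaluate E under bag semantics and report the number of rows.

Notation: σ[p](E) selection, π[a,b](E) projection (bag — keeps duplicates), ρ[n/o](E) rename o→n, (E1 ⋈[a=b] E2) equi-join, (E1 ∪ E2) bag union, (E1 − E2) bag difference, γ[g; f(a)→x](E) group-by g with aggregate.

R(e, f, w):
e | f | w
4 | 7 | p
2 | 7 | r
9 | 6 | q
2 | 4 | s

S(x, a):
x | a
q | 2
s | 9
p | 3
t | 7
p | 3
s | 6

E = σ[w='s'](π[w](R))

Stepwise |·|:
  R → 4
  π[w](R) → 4
  σ[w='s'](π[w](R)) → 1

|E| = 1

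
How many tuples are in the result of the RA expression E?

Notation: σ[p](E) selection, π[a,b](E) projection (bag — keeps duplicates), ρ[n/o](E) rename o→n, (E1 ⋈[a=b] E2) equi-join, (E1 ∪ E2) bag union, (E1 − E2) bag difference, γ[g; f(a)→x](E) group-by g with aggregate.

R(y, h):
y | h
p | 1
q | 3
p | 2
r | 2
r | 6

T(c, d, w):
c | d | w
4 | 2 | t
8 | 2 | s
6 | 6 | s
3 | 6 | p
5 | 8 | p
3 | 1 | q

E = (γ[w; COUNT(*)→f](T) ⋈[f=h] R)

Subexpression sizes:
  T → 6
  γ[w; COUNT(*)→f](T) → 4
  R → 5
  (γ[w; COUNT(*)→f](T) ⋈[f=h] R) → 6

|E| = 6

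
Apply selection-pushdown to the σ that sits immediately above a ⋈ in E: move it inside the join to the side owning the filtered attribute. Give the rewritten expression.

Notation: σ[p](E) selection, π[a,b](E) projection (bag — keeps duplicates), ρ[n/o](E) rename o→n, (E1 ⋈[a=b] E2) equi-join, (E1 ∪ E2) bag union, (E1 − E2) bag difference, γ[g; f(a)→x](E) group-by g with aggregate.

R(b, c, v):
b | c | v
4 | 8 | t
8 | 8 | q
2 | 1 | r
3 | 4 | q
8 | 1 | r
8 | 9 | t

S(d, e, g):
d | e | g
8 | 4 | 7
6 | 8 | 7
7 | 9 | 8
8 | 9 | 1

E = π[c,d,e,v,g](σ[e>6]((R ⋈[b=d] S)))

σ filters on e, owned by the right side.
E' = π[c,d,e,v,g]((R ⋈[b=d] σ[e>6](S)))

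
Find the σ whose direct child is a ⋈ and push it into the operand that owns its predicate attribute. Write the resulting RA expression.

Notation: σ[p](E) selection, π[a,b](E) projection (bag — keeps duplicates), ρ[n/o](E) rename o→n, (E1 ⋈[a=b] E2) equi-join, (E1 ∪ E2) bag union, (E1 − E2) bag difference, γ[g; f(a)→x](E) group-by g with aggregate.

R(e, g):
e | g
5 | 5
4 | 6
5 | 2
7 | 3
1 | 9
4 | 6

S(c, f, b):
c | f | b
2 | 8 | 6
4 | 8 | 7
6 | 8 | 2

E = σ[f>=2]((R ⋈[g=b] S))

σ filters on f, owned by the right side.
E' = (R ⋈[g=b] σ[f>=2](S))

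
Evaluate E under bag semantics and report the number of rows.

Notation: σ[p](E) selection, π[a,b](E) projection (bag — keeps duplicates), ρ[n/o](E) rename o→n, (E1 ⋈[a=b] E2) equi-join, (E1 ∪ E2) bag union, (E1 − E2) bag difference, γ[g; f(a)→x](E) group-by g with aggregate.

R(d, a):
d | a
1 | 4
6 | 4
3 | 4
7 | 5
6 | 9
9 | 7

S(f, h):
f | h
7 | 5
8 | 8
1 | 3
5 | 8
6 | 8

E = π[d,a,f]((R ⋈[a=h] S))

Subexpression sizes:
  R → 6
  S → 5
  (R ⋈[a=h] S) → 1
  π[d,a,f]((R ⋈[a=h] S)) → 1

|E| = 1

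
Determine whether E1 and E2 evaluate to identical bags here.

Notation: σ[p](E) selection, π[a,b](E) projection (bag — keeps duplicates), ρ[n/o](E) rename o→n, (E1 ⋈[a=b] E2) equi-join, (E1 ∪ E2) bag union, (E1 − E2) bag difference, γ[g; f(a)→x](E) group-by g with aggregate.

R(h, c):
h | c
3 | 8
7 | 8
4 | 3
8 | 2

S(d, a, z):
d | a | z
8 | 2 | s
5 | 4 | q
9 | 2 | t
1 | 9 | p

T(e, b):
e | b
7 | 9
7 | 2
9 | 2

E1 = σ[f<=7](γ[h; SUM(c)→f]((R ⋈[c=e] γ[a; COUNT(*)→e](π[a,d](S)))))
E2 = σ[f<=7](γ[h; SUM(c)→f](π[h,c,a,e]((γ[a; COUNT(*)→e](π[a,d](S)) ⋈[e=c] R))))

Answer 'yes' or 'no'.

E1 row counts bottom-up:
  R → 4
  S → 4
  π[a,d](S) → 4
  γ[a; COUNT(*)→e](π[a,d](S)) → 3
  (R ⋈[c=e] γ[a; COUNT(*)→e](π[a,d](S))) → 1
  γ[h; SUM(c)→f]((R ⋈[c=e] γ[a; COUNT(*)→e](π[a,d](S)))) → 1
  σ[f<=7](γ[h; SUM(c)→f]((R ⋈[c=e] γ[a; COUNT(*)→e](π[a,d](S))))) → 1
E2 row counts bottom-up:
  S → 4
  π[a,d](S) → 4
  γ[a; COUNT(*)→e](π[a,d](S)) → 3
  R → 4
  (γ[a; COUNT(*)→e](π[a,d](S)) ⋈[e=c] R) → 1
  π[h,c,a,e]((γ[a; COUNT(*)→e](π[a,d](S)) ⋈[e=c] R)) → 1
  γ[h; SUM(c)→f](π[h,c,a,e]((γ[a; COUNT(*)→e](π[a,d](S)) ⋈[e=c] R))) → 1
  σ[f<=7](γ[h; SUM(c)→f](π[h,c,a,e]((γ[a; COUNT(*)→e](π[a,d](S)) ⋈[e=c] R)))) → 1

E1 and E2 produce the same multiset:
h | f
8 | 2

yes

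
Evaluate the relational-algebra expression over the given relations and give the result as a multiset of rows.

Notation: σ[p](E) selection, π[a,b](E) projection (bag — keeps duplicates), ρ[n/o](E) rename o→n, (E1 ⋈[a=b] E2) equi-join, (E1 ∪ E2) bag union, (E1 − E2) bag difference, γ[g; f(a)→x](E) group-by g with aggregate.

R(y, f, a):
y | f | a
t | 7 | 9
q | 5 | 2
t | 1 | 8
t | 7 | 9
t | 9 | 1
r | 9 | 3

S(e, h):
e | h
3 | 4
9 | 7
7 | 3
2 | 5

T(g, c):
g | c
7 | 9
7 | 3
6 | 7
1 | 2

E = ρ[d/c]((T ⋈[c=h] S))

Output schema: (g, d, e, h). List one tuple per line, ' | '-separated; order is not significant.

Subexpression sizes:
  T → 4
  S → 4
  (T ⋈[c=h] S) → 2
  ρ[d/c]((T ⋈[c=h] S)) → 2

== RESULT ==
g | d | e | h
6 | 7 | 9 | 7
7 | 3 | 7 | 3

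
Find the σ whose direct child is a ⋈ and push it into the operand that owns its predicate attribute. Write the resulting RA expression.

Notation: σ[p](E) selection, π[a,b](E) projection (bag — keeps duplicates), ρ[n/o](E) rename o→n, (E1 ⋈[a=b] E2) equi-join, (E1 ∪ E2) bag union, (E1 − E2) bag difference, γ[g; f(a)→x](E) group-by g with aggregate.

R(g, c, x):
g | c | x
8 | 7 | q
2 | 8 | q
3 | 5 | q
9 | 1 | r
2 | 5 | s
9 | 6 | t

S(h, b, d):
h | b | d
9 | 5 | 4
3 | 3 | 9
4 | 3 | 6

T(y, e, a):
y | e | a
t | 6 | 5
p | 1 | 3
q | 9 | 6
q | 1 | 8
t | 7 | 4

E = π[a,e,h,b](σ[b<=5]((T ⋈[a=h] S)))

σ filters on b, owned by the right side.
E' = π[a,e,h,b]((T ⋈[a=h] σ[b<=5](S)))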